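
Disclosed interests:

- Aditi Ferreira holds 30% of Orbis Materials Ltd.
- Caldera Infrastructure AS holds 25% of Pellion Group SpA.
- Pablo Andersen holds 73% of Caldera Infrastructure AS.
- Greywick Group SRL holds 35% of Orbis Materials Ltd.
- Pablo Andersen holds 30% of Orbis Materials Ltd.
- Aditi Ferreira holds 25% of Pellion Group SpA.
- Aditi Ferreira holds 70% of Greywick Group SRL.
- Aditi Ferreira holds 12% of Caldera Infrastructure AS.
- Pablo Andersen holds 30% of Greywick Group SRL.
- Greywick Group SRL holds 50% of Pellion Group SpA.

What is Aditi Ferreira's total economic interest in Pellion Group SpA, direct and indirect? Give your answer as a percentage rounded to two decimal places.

Aditi reaches Pellion along 3 paths.
Direct stake: 25% = 25%.
Via Caldera: 12% × 25% = 3%.
Via Greywick: 70% × 50% = 35%.
Total: 25% + 3% + 35% = 63%.
Rounded: 63.00%.

63.00%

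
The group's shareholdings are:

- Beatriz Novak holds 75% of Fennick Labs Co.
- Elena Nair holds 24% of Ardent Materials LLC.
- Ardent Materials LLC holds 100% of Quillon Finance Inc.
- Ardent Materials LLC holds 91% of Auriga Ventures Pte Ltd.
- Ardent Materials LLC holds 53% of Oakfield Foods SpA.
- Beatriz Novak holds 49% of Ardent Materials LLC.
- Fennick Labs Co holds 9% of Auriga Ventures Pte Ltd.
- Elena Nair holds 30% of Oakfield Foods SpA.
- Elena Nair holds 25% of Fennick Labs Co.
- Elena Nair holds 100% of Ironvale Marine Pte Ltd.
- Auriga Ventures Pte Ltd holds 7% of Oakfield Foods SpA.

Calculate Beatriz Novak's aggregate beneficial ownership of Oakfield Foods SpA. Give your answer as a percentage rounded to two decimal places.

29.56%

Beatriz reaches Oakfield along 3 paths.
Via Ardent: 49% × 53% = 25.97%.
Via Ardent → Auriga: 49% × 91% × 7% = 3.1213%.
Via Fennick → Auriga: 75% × 9% × 7% = 0.4725%.
Total: 25.97% + 3.1213% + 0.4725% = 29.5638%.
Rounded: 29.56%.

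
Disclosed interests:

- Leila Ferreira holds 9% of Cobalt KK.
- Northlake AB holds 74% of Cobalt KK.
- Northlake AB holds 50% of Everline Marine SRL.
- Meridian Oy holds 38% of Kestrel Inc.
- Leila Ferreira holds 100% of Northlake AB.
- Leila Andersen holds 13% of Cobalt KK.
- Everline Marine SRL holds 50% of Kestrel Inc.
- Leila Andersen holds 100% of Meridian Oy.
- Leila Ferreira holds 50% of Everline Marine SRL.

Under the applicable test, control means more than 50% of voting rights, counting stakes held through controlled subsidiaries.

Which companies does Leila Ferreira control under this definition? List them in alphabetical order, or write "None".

Cobalt KK, Everline Marine SRL, Northlake AB

Leila Ferreira holds 100% of Northlake, so Leila Ferreira controls Northlake.
Leila Ferreira and Northlake together hold 50% + 50% = 100% of Everline, so Leila Ferreira controls Everline.
Northlake and Leila Ferreira together hold 74% + 9% = 83% of Cobalt, so Leila Ferreira controls Cobalt.
No other company's threshold is met.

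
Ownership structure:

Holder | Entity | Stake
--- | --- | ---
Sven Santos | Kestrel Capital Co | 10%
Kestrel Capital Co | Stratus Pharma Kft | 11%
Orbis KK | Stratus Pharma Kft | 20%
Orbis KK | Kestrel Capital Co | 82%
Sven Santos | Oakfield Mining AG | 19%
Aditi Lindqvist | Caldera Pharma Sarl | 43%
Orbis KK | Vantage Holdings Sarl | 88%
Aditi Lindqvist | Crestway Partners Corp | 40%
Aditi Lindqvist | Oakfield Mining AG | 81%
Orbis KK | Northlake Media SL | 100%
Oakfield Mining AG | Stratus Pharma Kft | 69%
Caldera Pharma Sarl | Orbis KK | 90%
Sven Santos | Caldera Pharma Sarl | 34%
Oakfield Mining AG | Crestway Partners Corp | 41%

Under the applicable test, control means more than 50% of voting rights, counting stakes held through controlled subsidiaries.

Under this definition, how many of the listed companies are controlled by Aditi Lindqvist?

3

Aditi holds 81% of Oakfield, so Aditi controls Oakfield.
Oakfield holds 69% of Stratus, so Aditi controls Stratus.
Oakfield and Aditi together hold 41% + 40% = 81% of Crestway, so Aditi controls Crestway.
No other company's threshold is met.
Aditi controls 3 companies.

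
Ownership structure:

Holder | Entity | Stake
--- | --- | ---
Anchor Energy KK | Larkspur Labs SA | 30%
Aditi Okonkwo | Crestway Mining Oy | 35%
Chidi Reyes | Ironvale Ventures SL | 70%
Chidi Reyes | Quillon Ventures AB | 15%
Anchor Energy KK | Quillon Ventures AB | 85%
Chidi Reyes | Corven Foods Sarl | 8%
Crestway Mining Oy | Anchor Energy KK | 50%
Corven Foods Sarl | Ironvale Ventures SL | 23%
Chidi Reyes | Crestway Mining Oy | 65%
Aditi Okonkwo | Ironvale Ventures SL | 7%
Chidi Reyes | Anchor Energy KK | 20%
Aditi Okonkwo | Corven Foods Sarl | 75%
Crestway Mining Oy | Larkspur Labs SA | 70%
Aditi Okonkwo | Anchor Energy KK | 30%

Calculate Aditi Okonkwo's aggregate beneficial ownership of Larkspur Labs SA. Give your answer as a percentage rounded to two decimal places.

38.75%

Aditi reaches Larkspur along 3 paths.
Via Crestway → Anchor: 35% × 50% × 30% = 5.25%.
Via Anchor: 30% × 30% = 9%.
Via Crestway: 35% × 70% = 24.5%.
Total: 5.25% + 9% + 24.5% = 38.75%.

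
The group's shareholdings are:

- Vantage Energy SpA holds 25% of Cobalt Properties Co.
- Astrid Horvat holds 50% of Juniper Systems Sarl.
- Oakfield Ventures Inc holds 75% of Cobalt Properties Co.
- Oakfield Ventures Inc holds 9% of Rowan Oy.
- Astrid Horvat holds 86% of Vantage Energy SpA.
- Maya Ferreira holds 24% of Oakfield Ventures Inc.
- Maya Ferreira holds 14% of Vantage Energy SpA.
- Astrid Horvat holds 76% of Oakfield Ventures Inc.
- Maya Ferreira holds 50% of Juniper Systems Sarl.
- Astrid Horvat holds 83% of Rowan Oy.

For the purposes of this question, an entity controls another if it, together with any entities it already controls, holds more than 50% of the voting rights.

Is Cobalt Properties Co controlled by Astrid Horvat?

Yes

Astrid holds 76% of Oakfield, so Astrid controls Oakfield.
Astrid holds 86% of Vantage, so Astrid controls Vantage.
Oakfield and Vantage together hold 75% + 25% = 100% of Cobalt, so Astrid controls Cobalt.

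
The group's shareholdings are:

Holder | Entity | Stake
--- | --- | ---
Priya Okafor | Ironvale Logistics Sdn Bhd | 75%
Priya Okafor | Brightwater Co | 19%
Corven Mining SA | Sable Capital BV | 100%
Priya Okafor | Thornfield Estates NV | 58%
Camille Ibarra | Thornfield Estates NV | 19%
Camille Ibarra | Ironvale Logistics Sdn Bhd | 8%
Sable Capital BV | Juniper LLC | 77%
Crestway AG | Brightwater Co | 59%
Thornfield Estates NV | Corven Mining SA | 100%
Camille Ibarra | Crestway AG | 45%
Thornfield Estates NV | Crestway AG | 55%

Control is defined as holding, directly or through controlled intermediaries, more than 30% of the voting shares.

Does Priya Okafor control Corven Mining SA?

Yes

Priya holds 58% of Thornfield, so Priya controls Thornfield.
Thornfield holds 100% of Corven, so Priya controls Corven.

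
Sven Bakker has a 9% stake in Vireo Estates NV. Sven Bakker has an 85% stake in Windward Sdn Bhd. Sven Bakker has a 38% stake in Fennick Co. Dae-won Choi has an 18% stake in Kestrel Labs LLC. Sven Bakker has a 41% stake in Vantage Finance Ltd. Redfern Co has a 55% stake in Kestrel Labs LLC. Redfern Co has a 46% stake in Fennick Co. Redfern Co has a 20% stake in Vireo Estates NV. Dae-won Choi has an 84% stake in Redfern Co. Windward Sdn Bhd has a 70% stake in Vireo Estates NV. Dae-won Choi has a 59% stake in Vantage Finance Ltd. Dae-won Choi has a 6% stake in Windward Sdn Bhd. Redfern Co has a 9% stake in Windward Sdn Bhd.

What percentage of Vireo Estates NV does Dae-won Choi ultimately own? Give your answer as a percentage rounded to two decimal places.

26.29%

Dae-won reaches Vireo along 3 paths.
Via Redfern: 84% × 20% = 16.8%.
Via Windward: 6% × 70% = 4.2%.
Via Redfern → Windward: 84% × 9% × 70% = 5.292%.
Total: 16.8% + 4.2% + 5.292% = 26.292%.
Rounded: 26.29%.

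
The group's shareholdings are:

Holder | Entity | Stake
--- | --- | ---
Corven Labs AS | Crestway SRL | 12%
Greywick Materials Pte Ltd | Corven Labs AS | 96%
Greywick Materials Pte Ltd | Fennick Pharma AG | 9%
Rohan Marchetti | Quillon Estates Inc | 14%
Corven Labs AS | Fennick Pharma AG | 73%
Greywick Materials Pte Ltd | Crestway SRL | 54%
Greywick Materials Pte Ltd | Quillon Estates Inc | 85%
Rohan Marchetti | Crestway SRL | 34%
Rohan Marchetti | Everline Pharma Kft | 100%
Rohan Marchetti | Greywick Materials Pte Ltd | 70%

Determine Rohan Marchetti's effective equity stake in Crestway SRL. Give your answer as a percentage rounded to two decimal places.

Rohan reaches Crestway along 3 paths.
Via Greywick → Corven: 70% × 96% × 12% = 8.064%.
Via Greywick: 70% × 54% = 37.8%.
Direct stake: 34% = 34%.
Total: 8.064% + 37.8% + 34% = 79.864%.
Rounded: 79.86%.

79.86%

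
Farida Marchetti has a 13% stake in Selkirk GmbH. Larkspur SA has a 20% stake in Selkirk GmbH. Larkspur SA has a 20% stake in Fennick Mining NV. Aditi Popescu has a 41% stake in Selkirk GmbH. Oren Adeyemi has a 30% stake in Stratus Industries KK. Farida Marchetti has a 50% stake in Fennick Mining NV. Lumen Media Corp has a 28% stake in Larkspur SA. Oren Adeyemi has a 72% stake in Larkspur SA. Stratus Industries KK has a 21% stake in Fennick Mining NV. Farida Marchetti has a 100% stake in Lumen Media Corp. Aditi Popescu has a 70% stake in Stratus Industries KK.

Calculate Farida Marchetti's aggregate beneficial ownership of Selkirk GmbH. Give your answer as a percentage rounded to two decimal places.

Farida reaches Selkirk along 2 paths.
Via Lumen → Larkspur: 100% × 28% × 20% = 5.6%.
Direct stake: 13% = 13%.
Total: 5.6% + 13% = 18.6%.
Rounded: 18.60%.

18.60%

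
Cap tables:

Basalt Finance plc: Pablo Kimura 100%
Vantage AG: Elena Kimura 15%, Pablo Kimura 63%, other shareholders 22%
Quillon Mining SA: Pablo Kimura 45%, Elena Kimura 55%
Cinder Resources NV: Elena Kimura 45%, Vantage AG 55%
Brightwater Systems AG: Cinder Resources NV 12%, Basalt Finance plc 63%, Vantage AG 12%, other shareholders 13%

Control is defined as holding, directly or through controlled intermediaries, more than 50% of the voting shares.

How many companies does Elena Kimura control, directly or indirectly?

1

Elena holds 55% of Quillon, so Elena controls Quillon.
No other company's threshold is met.
Elena controls 1 company.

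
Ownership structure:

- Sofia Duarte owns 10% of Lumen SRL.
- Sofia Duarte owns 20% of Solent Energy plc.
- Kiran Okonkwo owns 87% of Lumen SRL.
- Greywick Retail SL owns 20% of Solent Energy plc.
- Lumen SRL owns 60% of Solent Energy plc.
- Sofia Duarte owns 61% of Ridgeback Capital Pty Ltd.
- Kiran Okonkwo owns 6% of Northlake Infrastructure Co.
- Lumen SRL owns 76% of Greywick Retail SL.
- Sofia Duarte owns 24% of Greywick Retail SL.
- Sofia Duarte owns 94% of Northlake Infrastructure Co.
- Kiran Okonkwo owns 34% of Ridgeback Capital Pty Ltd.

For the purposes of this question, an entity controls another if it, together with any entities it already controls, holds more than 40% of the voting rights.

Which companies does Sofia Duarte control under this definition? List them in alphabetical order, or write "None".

Northlake Infrastructure Co, Ridgeback Capital Pty Ltd

Sofia holds 61% of Ridgeback, so Sofia controls Ridgeback.
Sofia holds 94% of Northlake, so Sofia controls Northlake.
No other company's threshold is met.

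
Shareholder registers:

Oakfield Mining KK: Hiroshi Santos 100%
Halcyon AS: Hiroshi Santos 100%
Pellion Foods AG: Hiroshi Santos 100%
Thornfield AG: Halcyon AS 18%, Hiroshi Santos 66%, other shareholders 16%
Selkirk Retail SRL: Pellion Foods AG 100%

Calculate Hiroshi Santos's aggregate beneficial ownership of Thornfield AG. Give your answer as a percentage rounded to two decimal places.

84.00%

Hiroshi reaches Thornfield along 2 paths.
Via Halcyon: 100% × 18% = 18%.
Direct stake: 66% = 66%.
Total: 18% + 66% = 84%.
Rounded: 84.00%.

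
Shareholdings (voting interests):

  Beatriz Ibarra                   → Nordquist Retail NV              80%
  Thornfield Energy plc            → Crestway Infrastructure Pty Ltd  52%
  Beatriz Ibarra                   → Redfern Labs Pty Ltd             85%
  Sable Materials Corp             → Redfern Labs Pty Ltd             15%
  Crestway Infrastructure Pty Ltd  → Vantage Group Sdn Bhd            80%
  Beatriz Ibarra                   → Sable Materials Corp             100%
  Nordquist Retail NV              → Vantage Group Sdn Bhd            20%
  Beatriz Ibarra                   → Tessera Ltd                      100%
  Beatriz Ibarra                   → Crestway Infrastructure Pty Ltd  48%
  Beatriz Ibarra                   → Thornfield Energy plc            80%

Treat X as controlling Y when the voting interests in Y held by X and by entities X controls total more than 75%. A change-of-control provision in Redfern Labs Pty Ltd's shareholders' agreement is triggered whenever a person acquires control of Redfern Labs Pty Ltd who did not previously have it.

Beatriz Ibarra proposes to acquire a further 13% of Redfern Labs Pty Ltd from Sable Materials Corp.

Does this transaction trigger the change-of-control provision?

The purchase adds only to Beatriz's holdings (Sable's stake shrinks), so Beatriz is the only person who could newly come to control Redfern.
Beatriz holds 100% of Sable, so Beatriz controls Sable.
Beatriz and Sable together hold 85% + 15% = 100% of Redfern, so Beatriz controls Redfern.
So Beatriz already controls Redfern before the transaction.
After the purchase, Beatriz's direct stake in Redfern rises to 85% + 13% = 98%, and Sable's stake falls to 2%.
Beatriz controlled Redfern already, so this is not a new person acquiring control; every other person's position is unchanged or reduced.
No new person acquires control, so the clause is not triggered.

No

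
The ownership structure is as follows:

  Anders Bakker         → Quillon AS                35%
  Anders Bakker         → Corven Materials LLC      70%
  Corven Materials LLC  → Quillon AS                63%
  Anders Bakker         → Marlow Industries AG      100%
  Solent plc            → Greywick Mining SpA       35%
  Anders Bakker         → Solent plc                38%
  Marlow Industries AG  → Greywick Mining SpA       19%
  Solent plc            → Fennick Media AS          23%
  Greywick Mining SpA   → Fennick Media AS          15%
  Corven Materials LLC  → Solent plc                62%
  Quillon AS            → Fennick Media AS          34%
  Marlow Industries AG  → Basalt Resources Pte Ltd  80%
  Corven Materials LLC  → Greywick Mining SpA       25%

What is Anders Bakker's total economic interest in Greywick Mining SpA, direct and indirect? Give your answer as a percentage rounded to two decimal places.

64.99%

Anders reaches Greywick along 4 paths.
Via Corven: 70% × 25% = 17.5%.
Via Marlow: 100% × 19% = 19%.
Via Solent: 38% × 35% = 13.3%.
Via Corven → Solent: 70% × 62% × 35% = 15.19%.
Total: 17.5% + 19% + 13.3% + 15.19% = 64.99%.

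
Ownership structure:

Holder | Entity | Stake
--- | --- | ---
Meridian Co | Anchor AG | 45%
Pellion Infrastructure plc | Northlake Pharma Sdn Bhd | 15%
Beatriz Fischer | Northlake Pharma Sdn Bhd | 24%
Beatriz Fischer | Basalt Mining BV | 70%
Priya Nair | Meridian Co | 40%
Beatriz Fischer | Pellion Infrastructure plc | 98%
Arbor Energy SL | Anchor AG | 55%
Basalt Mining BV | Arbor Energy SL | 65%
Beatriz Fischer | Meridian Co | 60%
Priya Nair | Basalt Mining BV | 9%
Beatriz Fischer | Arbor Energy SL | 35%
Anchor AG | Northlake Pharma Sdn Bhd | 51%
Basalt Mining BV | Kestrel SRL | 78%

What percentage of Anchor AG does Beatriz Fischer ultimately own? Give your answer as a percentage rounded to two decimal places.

Beatriz reaches Anchor along 3 paths.
Via Meridian: 60% × 45% = 27%.
Via Basalt → Arbor: 70% × 65% × 55% = 25.025%.
Via Arbor: 35% × 55% = 19.25%.
Total: 27% + 25.025% + 19.25% = 71.275%.
Rounded: 71.28%.

71.28%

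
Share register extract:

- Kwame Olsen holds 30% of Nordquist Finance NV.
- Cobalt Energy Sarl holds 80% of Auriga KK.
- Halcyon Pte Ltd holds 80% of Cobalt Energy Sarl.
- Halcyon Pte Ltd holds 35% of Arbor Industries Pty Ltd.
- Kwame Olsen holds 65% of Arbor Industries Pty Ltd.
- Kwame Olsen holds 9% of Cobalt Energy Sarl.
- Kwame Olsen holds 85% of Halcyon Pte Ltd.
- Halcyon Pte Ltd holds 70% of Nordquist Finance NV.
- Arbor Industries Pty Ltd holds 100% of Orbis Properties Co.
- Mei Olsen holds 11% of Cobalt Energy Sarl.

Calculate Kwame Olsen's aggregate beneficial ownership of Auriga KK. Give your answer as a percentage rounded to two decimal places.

61.60%

Kwame reaches Auriga along 2 paths.
Via Halcyon → Cobalt: 85% × 80% × 80% = 54.4%.
Via Cobalt: 9% × 80% = 7.2%.
Total: 54.4% + 7.2% = 61.6%.
Rounded: 61.60%.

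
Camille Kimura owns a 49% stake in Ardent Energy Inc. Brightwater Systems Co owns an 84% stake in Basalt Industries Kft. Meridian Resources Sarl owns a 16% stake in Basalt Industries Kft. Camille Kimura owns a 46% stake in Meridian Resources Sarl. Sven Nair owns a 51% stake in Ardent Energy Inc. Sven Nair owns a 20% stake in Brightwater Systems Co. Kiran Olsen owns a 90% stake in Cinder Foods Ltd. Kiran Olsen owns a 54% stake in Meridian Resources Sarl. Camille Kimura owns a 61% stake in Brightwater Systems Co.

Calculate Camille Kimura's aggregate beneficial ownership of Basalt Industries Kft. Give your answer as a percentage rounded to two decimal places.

Camille reaches Basalt along 2 paths.
Via Brightwater: 61% × 84% = 51.24%.
Via Meridian: 46% × 16% = 7.36%.
Total: 51.24% + 7.36% = 58.6%.
Rounded: 58.60%.

58.60%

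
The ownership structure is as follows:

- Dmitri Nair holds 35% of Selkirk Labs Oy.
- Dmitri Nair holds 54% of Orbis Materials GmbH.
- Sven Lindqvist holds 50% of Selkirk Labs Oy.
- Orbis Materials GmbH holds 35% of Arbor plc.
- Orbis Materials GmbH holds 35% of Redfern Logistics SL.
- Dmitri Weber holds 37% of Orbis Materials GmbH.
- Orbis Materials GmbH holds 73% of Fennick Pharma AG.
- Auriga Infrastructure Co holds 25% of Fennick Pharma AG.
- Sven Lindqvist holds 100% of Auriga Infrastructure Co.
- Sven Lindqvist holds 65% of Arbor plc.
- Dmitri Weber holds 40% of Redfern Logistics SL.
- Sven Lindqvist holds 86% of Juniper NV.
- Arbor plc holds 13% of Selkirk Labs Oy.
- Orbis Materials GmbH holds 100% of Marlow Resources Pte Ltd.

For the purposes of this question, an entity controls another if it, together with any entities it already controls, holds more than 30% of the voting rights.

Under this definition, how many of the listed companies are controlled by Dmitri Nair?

6

Dmitri Nair holds 54% of Orbis, so Dmitri Nair controls Orbis.
Orbis holds 100% of Marlow, so Dmitri Nair controls Marlow.
Orbis holds 35% of Arbor, so Dmitri Nair controls Arbor.
Dmitri Nair and Arbor together hold 35% + 13% = 48% of Selkirk, so Dmitri Nair controls Selkirk.
Orbis holds 73% of Fennick, so Dmitri Nair controls Fennick.
Orbis holds 35% of Redfern, so Dmitri Nair controls Redfern.
No other company's threshold is met.
Dmitri Nair controls 6 companies.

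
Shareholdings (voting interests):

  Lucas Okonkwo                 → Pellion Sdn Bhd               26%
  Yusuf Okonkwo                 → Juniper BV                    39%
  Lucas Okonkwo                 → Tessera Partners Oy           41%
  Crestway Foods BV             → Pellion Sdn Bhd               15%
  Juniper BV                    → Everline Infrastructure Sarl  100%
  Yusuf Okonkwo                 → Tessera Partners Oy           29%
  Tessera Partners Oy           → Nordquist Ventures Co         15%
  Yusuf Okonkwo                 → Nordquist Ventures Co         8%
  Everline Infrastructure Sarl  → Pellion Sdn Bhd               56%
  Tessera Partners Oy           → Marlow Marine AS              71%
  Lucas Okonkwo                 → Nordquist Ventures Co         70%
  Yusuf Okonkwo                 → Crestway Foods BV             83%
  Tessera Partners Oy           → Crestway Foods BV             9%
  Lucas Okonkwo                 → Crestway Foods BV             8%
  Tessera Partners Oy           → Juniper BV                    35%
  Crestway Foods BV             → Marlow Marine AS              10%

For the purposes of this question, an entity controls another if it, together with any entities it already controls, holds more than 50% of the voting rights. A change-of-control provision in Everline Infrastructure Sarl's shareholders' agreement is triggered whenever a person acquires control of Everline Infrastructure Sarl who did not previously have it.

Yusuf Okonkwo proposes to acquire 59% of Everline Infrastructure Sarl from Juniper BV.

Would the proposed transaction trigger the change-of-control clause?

The purchase adds only to Yusuf's holdings (Juniper's stake shrinks), so Yusuf is the only person who could newly come to control Everline.
Yusuf holds 83% of Crestway, so Yusuf controls Crestway.
Neither Yusuf nor any entity Yusuf controls holds any voting interest in Everline.
So before the transaction, Yusuf does not control Everline.
After the purchase, Yusuf holds 59% of Everline directly, and Juniper's stake falls to 41%.
Yusuf holds 59% of Everline, so Yusuf controls Everline.
Yusuf did not control Everline before and does after, so the clause is triggered.

Yes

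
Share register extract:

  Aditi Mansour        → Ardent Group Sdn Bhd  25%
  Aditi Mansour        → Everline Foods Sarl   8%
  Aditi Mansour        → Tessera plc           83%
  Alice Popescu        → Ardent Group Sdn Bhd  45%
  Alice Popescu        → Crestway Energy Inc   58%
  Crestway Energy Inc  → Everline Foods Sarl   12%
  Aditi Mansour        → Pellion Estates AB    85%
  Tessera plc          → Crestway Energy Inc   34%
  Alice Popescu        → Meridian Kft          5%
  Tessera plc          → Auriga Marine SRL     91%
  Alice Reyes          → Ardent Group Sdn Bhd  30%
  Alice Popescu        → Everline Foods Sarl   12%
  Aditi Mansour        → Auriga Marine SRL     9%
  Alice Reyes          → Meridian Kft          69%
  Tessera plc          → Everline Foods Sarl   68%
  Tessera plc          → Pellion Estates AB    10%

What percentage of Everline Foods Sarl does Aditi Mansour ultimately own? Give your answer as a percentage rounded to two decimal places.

Aditi reaches Everline along 3 paths.
Via Tessera: 83% × 68% = 56.44%.
Via Tessera → Crestway: 83% × 34% × 12% = 3.3864%.
Direct stake: 8% = 8%.
Total: 56.44% + 3.3864% + 8% = 67.8264%.
Rounded: 67.83%.

67.83%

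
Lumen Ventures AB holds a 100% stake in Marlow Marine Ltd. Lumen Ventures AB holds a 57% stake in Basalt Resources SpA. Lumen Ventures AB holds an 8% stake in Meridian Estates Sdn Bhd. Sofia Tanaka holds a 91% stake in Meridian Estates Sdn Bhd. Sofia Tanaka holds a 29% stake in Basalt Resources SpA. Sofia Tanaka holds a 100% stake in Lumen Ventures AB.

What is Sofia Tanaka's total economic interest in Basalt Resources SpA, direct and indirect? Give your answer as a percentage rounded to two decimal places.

86.00%

Sofia reaches Basalt along 2 paths.
Via Lumen: 100% × 57% = 57%.
Direct stake: 29% = 29%.
Total: 57% + 29% = 86%.
Rounded: 86.00%.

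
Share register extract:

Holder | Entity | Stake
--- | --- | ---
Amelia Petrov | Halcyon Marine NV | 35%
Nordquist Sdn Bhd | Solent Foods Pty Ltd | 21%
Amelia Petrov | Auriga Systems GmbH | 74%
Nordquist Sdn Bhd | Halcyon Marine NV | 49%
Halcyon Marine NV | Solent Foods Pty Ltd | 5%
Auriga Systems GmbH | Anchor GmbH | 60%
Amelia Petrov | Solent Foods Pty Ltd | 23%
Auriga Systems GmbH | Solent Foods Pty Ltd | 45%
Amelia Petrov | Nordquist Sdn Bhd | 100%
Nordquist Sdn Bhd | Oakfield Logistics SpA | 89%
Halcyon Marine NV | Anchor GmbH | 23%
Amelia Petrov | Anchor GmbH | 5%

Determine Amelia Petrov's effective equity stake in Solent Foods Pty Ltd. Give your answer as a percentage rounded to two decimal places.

Amelia reaches Solent along 5 paths.
Direct stake: 23% = 23%.
Via Auriga: 74% × 45% = 33.3%.
Via Nordquist: 100% × 21% = 21%.
Via Nordquist → Halcyon: 100% × 49% × 5% = 2.45%.
Via Halcyon: 35% × 5% = 1.75%.
Total: 23% + 33.3% + 21% + 2.45% + 1.75% = 81.5%.
Rounded: 81.50%.

81.50%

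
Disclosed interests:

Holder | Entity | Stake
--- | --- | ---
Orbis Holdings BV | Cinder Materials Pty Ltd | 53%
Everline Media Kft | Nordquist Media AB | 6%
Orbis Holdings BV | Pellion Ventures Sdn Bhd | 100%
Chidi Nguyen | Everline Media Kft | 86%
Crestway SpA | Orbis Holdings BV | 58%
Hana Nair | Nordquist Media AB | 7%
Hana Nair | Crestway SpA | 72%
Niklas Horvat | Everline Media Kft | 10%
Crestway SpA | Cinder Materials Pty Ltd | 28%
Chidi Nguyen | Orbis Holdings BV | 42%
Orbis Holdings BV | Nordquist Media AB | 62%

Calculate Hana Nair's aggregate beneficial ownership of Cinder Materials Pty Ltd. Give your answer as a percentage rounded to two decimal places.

Hana reaches Cinder along 2 paths.
Via Crestway → Orbis: 72% × 58% × 53% = 22.1328%.
Via Crestway: 72% × 28% = 20.16%.
Total: 22.1328% + 20.16% = 42.2928%.
Rounded: 42.29%.

42.29%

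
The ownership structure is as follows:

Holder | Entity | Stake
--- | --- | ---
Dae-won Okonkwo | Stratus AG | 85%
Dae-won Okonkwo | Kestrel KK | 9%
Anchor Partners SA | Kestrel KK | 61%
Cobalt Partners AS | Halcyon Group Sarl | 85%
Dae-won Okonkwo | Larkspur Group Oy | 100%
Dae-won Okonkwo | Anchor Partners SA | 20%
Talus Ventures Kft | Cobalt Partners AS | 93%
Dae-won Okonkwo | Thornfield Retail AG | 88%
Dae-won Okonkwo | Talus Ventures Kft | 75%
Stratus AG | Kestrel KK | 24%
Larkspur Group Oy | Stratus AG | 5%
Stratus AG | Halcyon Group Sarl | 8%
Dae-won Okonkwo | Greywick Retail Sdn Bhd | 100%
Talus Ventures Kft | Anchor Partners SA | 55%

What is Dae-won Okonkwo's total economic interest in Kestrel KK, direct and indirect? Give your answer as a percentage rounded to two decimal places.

67.96%

Dae-won reaches Kestrel along 5 paths.
Via Talus → Anchor: 75% × 55% × 61% = 25.1625%.
Via Anchor: 20% × 61% = 12.2%.
Via Larkspur → Stratus: 100% × 5% × 24% = 1.2%.
Via Stratus: 85% × 24% = 20.4%.
Direct stake: 9% = 9%.
Total: 25.1625% + 12.2% + 1.2% + 20.4% + 9% = 67.9625%.
Rounded: 67.96%.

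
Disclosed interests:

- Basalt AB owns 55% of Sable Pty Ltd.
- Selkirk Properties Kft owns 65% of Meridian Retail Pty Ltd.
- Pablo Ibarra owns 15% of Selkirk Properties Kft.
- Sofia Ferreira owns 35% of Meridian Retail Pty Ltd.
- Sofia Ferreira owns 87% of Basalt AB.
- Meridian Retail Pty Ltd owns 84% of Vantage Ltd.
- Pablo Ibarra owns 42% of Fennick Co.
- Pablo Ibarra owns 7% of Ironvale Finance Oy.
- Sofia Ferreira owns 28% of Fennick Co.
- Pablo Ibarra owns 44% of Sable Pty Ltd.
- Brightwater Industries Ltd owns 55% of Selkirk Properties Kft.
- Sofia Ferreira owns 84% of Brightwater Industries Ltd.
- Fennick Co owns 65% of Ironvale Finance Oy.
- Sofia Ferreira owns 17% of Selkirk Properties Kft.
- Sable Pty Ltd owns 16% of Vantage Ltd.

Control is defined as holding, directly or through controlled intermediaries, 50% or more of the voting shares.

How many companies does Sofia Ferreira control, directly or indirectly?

Sofia holds 84% of Brightwater, so Sofia controls Brightwater.
Sofia holds 87% of Basalt, so Sofia controls Basalt.
Basalt holds 55% of Sable, so Sofia controls Sable.
Sofia and Brightwater together hold 17% + 55% = 72% of Selkirk, so Sofia controls Selkirk.
Selkirk and Sofia together hold 65% + 35% = 100% of Meridian, so Sofia controls Meridian.
Sable and Meridian together hold 16% + 84% = 100% of Vantage, so Sofia controls Vantage.
No other company's threshold is met.
Sofia controls 6 companies.

6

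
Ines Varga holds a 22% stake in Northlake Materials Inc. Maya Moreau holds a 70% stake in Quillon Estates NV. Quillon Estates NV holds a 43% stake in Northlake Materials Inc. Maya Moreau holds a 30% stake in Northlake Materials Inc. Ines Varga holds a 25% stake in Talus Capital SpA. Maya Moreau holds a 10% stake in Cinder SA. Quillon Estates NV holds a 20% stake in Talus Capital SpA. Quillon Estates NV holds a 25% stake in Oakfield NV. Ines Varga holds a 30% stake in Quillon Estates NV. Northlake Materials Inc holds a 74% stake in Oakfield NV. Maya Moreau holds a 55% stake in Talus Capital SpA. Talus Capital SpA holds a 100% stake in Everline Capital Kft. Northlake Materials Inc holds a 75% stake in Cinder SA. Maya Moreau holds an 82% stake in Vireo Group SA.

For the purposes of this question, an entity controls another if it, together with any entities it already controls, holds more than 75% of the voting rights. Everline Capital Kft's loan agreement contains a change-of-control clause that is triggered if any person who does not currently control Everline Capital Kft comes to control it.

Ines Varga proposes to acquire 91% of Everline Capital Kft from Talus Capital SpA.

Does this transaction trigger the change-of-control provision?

The purchase adds only to Ines's holdings (Talus's stake shrinks), so Ines is the only person who could newly come to control Everline.
Ines's largest direct stake is 30% in Quillon, which does not meet the threshold, so Ines controls no company.
Neither Ines nor any entity Ines controls holds any voting interest in Everline.
So before the transaction, Ines does not control Everline.
After the purchase, Ines holds 91% of Everline directly, and Talus's stake falls to 9%.
Ines holds 91% of Everline, so Ines controls Everline.
Ines did not control Everline before and does after, so the clause is triggered.

Yes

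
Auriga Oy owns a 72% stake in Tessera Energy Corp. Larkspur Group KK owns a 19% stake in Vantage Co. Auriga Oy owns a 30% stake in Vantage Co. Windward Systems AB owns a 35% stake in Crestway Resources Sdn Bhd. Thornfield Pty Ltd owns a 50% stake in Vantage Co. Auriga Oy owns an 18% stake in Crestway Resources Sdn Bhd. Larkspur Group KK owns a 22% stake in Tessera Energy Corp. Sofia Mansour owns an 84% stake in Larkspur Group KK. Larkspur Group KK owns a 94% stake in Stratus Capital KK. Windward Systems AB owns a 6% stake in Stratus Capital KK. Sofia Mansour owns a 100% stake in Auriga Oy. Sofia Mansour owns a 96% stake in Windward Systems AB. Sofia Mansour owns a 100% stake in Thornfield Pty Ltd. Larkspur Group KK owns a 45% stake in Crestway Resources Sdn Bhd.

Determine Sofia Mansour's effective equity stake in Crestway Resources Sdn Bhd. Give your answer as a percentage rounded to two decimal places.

89.40%

Sofia reaches Crestway along 3 paths.
Via Windward: 96% × 35% = 33.6%.
Via Larkspur: 84% × 45% = 37.8%.
Via Auriga: 100% × 18% = 18%.
Total: 33.6% + 37.8% + 18% = 89.4%.
Rounded: 89.40%.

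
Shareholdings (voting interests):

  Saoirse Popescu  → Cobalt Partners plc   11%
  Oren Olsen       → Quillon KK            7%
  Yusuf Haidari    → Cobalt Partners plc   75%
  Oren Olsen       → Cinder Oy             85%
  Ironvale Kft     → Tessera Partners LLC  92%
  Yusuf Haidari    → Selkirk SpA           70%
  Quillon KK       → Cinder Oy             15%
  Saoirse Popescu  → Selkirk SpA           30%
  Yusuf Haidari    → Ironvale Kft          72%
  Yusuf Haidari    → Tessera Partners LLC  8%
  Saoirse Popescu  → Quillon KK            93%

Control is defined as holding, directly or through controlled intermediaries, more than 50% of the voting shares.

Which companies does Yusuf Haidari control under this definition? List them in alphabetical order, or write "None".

Yusuf holds 72% of Ironvale, so Yusuf controls Ironvale.
Yusuf holds 70% of Selkirk, so Yusuf controls Selkirk.
Yusuf holds 75% of Cobalt, so Yusuf controls Cobalt.
Ironvale and Yusuf together hold 92% + 8% = 100% of Tessera, so Yusuf controls Tessera.
No other company's threshold is met.

Cobalt Partners plc, Ironvale Kft, Selkirk SpA, Tessera Partners LLC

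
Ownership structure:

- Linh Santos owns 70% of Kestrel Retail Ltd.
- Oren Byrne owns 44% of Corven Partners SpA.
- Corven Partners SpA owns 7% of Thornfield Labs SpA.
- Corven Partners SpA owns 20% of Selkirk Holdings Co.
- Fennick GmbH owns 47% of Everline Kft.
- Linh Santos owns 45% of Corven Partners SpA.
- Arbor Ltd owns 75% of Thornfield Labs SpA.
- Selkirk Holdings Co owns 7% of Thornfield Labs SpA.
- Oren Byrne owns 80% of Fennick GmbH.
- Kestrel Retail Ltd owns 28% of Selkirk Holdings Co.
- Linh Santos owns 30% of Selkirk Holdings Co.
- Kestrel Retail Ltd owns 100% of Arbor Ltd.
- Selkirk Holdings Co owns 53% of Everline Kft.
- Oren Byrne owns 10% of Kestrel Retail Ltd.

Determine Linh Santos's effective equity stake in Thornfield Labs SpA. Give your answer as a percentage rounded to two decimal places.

Linh reaches Thornfield along 5 paths.
Via Corven: 45% × 7% = 3.15%.
Via Kestrel → Selkirk: 70% × 28% × 7% = 1.372%.
Via Selkirk: 30% × 7% = 2.1%.
Via Corven → Selkirk: 45% × 20% × 7% = 0.63%.
Via Kestrel → Arbor: 70% × 100% × 75% = 52.5%.
Total: 3.15% + 1.372% + 2.1% + 0.63% + 52.5% = 59.752%.
Rounded: 59.75%.

59.75%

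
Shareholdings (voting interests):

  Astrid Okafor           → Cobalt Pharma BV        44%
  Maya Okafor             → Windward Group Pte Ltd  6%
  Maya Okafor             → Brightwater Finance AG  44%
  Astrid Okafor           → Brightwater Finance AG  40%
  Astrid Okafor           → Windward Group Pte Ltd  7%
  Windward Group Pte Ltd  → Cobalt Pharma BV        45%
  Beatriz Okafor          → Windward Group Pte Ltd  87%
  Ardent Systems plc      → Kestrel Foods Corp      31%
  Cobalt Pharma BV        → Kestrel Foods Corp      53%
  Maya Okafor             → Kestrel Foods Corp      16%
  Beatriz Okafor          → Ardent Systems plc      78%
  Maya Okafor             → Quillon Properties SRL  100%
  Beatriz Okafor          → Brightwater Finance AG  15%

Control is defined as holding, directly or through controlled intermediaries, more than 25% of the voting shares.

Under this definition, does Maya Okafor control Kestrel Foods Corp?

No

Maya holds 44% of Brightwater, so Maya controls Brightwater.
Maya holds 100% of Quillon, so Maya controls Quillon.
In Kestrel, Maya's side holds only 16%, not > 25%.
So Maya does not control Kestrel.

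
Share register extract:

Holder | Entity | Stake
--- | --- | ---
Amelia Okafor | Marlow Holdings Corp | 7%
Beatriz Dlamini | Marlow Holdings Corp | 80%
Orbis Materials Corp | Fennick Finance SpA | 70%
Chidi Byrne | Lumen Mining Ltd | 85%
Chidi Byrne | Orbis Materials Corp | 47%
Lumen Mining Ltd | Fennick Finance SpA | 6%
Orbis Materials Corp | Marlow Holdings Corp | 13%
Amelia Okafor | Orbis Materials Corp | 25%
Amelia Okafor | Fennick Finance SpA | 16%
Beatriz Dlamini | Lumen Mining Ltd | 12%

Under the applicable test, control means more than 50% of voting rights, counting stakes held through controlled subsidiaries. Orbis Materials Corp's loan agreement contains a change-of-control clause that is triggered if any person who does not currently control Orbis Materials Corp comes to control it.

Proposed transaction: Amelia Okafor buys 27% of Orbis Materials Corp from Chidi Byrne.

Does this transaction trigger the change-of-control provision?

Yes

The purchase adds only to Amelia's holdings (Chidi's stake shrinks), so Amelia is the only person who could newly come to control Orbis.
Amelia's largest direct stake is 25% in Orbis, which does not meet the threshold, so Amelia controls no company.
In Orbis, Amelia's side holds only 25%, not > 50%.
So before the transaction, Amelia does not control Orbis.
After the purchase, Amelia's direct stake in Orbis rises to 25% + 27% = 52%, and Chidi's stake falls to 20%.
Amelia holds 52% of Orbis, so Amelia controls Orbis.
Amelia did not control Orbis before and does after, so the clause is triggered.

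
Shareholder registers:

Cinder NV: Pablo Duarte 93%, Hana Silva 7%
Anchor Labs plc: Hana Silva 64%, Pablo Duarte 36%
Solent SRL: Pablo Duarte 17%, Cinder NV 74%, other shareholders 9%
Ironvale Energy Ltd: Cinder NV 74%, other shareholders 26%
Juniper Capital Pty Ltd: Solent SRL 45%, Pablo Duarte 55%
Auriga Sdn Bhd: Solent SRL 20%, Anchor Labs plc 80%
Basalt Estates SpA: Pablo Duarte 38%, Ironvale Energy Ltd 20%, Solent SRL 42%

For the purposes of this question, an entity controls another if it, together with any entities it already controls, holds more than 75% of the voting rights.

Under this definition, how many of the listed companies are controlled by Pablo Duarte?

4

Pablo holds 93% of Cinder, so Pablo controls Cinder.
Pablo and Cinder together hold 17% + 74% = 91% of Solent, so Pablo controls Solent.
Solent and Pablo together hold 45% + 55% = 100% of Juniper, so Pablo controls Juniper.
Pablo and Solent together hold 38% + 42% = 80% of Basalt, so Pablo controls Basalt.
No other company's threshold is met.
Pablo controls 4 companies.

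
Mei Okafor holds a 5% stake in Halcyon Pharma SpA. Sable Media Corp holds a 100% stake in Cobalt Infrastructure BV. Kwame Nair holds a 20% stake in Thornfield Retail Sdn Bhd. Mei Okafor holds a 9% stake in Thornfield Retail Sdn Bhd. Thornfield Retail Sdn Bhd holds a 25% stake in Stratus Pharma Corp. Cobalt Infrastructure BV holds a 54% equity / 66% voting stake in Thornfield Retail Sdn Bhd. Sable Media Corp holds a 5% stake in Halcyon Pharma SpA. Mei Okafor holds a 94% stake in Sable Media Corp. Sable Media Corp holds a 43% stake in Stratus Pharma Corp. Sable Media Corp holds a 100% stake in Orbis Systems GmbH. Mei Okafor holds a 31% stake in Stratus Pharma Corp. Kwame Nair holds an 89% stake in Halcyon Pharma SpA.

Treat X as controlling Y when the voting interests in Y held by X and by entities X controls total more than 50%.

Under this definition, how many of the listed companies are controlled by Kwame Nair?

Kwame holds 89% of Halcyon, so Kwame controls Halcyon.
No other company's threshold is met.
Kwame controls 1 company.

1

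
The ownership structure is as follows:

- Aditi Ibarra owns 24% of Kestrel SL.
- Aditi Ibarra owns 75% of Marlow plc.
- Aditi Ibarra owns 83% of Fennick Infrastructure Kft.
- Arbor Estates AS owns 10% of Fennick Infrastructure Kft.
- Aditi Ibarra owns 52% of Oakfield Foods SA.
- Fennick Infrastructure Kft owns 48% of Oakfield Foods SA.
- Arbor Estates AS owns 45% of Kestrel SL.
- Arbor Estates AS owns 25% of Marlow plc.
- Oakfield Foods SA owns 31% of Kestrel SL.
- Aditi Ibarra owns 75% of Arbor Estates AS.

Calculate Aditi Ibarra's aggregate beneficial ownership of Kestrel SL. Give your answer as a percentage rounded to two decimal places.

Aditi reaches Kestrel along 5 paths.
Via Arbor: 75% × 45% = 33.75%.
Direct stake: 24% = 24%.
Via Fennick → Oakfield: 83% × 48% × 31% = 12.3504%.
Via Arbor → Fennick → Oakfield: 75% × 10% × 48% × 31% = 1.116%.
Via Oakfield: 52% × 31% = 16.12%.
Total: 33.75% + 24% + 12.3504% + 1.116% + 16.12% = 87.3364%.
Rounded: 87.34%.

87.34%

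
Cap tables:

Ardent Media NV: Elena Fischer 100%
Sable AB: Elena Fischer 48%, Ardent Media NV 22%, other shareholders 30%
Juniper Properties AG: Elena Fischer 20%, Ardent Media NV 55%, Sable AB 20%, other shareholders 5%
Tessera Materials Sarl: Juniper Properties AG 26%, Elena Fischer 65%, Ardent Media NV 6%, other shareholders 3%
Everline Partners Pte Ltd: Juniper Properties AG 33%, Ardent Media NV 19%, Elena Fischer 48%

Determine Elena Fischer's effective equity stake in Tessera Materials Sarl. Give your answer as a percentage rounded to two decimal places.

Elena reaches Tessera along 6 paths.
Via Juniper: 20% × 26% = 5.2%.
Via Ardent → Juniper: 100% × 55% × 26% = 14.3%.
Via Sable → Juniper: 48% × 20% × 26% = 2.496%.
Via Ardent → Sable → Juniper: 100% × 22% × 20% × 26% = 1.144%.
Direct stake: 65% = 65%.
Via Ardent: 100% × 6% = 6%.
Total: 5.2% + 14.3% + 2.496% + 1.144% + 65% + 6% = 94.14%.

94.14%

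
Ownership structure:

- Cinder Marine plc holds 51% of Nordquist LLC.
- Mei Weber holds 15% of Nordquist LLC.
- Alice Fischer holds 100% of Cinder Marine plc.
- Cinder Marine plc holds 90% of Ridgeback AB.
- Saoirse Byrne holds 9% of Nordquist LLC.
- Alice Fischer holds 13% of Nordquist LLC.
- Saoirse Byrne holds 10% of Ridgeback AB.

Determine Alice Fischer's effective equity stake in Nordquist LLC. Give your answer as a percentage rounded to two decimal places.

Alice reaches Nordquist along 2 paths.
Direct stake: 13% = 13%.
Via Cinder: 100% × 51% = 51%.
Total: 13% + 51% = 64%.
Rounded: 64.00%.

64.00%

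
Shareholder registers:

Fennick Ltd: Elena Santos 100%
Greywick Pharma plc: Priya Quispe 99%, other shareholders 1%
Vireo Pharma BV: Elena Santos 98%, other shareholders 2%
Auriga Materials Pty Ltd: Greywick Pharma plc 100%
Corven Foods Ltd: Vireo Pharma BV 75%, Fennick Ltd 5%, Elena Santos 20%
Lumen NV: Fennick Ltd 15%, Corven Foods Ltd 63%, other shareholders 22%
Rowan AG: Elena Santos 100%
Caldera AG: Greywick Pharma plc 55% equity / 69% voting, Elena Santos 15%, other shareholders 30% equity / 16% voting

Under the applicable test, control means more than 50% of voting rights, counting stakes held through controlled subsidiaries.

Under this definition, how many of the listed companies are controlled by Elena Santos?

5

Elena holds 100% of Fennick, so Elena controls Fennick.
Elena holds 98% of Vireo, so Elena controls Vireo.
Vireo and Fennick and Elena together hold 75% + 5% + 20% = 100% of Corven, so Elena controls Corven.
Fennick and Corven together hold 15% + 63% = 78% of Lumen, so Elena controls Lumen.
Elena holds 100% of Rowan, so Elena controls Rowan.
No other company's threshold is met.
Elena controls 5 companies.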